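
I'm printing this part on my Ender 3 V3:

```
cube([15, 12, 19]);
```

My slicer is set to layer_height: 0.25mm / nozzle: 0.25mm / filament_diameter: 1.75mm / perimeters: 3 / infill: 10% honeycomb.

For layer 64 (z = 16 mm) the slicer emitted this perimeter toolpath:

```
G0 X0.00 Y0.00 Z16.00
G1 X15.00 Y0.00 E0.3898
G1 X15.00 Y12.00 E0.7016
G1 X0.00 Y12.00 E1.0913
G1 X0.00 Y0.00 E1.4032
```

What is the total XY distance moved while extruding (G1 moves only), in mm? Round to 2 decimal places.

54.00 mm

Sum the Euclidean lengths of each G1 segment: total = 54.00 mm.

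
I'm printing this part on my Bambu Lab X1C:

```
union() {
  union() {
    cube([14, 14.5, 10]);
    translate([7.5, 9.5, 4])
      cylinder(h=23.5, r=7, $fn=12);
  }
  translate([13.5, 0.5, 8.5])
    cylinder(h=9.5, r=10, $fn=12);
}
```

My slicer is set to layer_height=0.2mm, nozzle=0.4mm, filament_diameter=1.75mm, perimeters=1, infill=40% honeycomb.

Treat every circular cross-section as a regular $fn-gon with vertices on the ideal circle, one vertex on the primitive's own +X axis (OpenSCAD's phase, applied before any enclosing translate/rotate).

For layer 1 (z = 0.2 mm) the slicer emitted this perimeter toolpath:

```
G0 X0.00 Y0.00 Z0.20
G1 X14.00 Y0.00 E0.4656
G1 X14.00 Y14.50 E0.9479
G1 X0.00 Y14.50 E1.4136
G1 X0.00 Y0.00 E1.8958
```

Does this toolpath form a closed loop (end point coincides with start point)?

Start point (G0): (0.00, 0.00). End point (last G1): the path returns to the start — closed.

yes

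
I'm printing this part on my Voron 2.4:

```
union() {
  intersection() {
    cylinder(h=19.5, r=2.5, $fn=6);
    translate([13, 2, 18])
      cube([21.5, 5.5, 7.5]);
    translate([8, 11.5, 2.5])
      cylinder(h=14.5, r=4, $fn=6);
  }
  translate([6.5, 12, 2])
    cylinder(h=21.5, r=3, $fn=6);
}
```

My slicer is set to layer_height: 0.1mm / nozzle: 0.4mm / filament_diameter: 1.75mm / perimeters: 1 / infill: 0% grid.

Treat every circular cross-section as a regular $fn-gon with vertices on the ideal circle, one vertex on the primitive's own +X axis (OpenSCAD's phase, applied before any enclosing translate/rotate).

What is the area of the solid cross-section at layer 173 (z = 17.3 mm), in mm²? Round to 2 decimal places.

At z = 17.3 mm: the r=2.5 cylinder gives a regular 6-gon of circumradius 2.5 (constant along its height) (area = (6/2)·2.500²·sin(360°/6) = 16.24 mm²); the cube at (13, 2) is not intersected at this z (z outside [18, 25.5]); the cylinder at (8, 11.5) is not intersected at this z (z outside [2.5, 17]); Taking the intersection: at least one operand is absent at this height, so nothing remains; the r=3 cylinder at (6.5, 12) contributes a regular 6-gon of circumradius 3 (area = (6/2)·3.000²·sin(360°/6) = 23.38 mm²); Merging all regions: only the r=3 cylinder at (6.5, 12) is present, so the union is just that shape — area = 23.38 mm². Overall, the cross-section is a single solid region. Net area = 23.38 mm².

23.38 mm²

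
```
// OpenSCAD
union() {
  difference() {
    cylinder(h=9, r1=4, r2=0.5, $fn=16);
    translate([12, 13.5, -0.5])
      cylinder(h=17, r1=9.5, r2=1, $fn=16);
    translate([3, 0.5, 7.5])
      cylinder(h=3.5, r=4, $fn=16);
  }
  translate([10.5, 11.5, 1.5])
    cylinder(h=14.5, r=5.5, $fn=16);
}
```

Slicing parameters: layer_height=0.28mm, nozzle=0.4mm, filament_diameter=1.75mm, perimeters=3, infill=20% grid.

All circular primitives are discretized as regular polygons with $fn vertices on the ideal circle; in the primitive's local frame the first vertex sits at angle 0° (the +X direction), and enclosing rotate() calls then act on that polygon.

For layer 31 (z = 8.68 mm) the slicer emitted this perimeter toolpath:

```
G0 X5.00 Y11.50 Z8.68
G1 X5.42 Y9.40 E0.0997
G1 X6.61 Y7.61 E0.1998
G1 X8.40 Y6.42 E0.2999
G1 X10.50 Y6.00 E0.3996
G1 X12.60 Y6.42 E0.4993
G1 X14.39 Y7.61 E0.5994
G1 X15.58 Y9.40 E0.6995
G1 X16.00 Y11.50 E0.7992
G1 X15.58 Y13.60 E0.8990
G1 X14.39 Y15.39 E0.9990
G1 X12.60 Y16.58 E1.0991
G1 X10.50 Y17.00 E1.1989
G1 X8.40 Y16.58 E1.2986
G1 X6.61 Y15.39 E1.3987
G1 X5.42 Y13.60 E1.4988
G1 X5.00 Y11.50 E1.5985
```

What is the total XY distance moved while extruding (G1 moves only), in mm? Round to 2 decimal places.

34.33 mm

Sum the Euclidean lengths of each G1 segment: total = 34.33 mm.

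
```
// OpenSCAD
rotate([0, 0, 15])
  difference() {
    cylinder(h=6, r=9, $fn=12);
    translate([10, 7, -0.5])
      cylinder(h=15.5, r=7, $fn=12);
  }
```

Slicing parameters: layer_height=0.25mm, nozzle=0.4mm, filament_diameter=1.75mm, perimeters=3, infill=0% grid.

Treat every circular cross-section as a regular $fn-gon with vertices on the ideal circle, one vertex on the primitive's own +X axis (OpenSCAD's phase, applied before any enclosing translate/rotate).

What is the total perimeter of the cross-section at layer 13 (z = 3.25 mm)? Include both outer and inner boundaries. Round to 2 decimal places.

56.55 mm

At z = 3.25 mm: the r=9 cylinder contributes a regular 12-gon of circumradius 9 (perimeter = 2·12·9.000·sin(180°/12) = 55.90 mm); the r=7 cylinder at (10, 7) gives a regular 12-gon of circumradius 7 (constant along its height) (perimeter = 2·12·7.000·sin(180°/12) = 43.48 mm); Taking the first minus the rest: starting from the r=9 cylinder, the r=7 cylinder at (10, 7) partially overlaps it — only the 22.67 mm² overlap (of its 147.00 mm²) is removed, clipping the outline — boundary = 56.55 mm; (rotated 15° about Z; rotation is an isometry so areas/perimeters/island counts are preserved). Overall, the cross-section is a single solid region. Total boundary length (outer) = 56.55 mm.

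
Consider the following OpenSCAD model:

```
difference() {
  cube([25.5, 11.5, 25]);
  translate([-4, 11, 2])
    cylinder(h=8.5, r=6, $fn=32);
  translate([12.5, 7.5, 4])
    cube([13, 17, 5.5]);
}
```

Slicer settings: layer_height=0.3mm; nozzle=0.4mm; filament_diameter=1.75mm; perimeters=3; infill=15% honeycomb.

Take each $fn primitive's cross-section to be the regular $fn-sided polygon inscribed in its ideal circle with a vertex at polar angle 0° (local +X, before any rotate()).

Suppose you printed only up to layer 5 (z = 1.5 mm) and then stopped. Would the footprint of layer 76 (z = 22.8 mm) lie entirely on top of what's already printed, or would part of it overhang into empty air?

entirely on top

Compare the two slices. At z = 1.5: the cube (footprint 25.5×11.5) is included at this height (area 293.25 mm²); the cylinder at (-4, 11) is not intersected at this z (z outside [2, 10.5]); the cube at (12.5, 7.5) does not reach this height (z outside [4, 9.5]); After the difference (first − rest): none of the subtracted shapes is present at this height, so the 25.5×11.5 cube is unchanged — area = 293.25 mm². At z = 22.8: the cube is present — its section is the full 25.5×11.5 rectangle (area 293.25 mm²); the cylinder at (-4, 11) is absent (z outside [2, 10.5]); the cube at (12.5, 7.5) is absent (z outside [4, 9.5]); After the difference (first − rest): none of the subtracted shapes is present at this height, so the 25.5×11.5 cube is unchanged — area = 293.25 mm². Checking containment: the cross-section at z = 22.8 is a subset of the cross-section at z = 1.5.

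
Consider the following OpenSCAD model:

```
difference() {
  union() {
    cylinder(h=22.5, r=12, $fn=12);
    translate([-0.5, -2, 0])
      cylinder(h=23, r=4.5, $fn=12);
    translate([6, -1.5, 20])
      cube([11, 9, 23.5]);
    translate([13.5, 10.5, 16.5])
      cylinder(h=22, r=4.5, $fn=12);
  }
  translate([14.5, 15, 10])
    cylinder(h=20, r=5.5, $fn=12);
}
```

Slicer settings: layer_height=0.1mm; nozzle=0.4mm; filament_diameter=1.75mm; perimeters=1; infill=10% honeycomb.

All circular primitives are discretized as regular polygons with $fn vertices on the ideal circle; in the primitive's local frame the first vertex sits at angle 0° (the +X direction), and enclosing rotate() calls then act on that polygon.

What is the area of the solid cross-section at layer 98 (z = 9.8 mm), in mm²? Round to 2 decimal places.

432.00 mm²

At z = 9.8 mm: the cylinder: section is a regular 12-gon, circumradius r=12 (area = (12/2)·12.000²·sin(360°/12) = 432.00 mm²); the r=4.5 cylinder at (-0.5, -2) contributes a regular 12-gon of circumradius 4.5 (area = (12/2)·4.500²·sin(360°/12) = 60.75 mm²); the cube at (6, -1.5) is absent (z outside [20, 43.5]); the cylinder at (13.5, 10.5) is absent (z outside [16.5, 38.5]); Taking the union: the r=4.5 cylinder at (-0.5, -2) lies entirely inside the r=12 cylinder, so the union is just the r=12 cylinder — area = 432.00 mm²; the cylinder at (14.5, 15) is not intersected at this z (z outside [10, 30]); Taking the first minus the rest: none of the subtracted shapes is present at this height, so the result so far is unchanged — area = 432.00 mm². Overall, the cross-section is a single solid region. Net area = 432.00 mm².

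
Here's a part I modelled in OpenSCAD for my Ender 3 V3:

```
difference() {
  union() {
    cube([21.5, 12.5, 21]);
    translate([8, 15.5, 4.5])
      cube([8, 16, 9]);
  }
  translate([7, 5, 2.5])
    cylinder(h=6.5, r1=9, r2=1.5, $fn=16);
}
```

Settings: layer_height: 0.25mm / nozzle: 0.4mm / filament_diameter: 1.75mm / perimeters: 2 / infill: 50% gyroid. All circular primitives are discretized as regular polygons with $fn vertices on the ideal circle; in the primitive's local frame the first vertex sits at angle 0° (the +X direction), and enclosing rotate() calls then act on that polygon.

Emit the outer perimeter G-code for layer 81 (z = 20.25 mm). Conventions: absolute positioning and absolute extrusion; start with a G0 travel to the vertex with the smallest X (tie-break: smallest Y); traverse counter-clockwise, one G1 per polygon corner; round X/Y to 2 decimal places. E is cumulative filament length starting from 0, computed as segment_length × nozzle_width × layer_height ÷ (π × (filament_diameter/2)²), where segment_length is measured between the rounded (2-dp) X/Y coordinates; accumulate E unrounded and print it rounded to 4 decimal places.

G0 X0.00 Y0.00 Z20.25
G1 X21.50 Y0.00 E0.8939
G1 X21.50 Y12.50 E1.4136
G1 X0.00 Y12.50 E2.3074
G1 X0.00 Y0.00 E2.8271

At z = 20.25 mm: the cube is present — its section is the full 21.5×12.5 rectangle; the cube at (8, 15.5) is not intersected at this z (z outside [4.5, 13.5]); Combining (union): only the 21.5×12.5 cube is present, so the union is just that shape — 1 connected region; the cone at (7, 5) is absent (z outside [2.5, 9]); Taking the first minus the rest: none of the subtracted shapes is present at this height, so that combined region is unchanged — 1 connected region. The outline is a single polygon with 4 vertices. Extrusion per mm of travel: 0.4 × 0.25 / (π × 0.875²) = 0.041575. Accumulating E over each segment gives final E = 2.8271.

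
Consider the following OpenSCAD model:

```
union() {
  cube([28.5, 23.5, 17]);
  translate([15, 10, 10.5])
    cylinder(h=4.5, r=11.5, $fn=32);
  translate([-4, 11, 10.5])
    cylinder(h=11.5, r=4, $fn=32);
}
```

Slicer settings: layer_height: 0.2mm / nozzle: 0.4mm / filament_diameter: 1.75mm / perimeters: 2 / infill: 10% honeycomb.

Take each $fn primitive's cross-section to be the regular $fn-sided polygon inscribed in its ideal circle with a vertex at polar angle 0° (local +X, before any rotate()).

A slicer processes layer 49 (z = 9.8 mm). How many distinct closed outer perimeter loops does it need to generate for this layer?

1

At z = 9.8 mm: the cube (footprint 28.5×23.5) is included at this height; the cylinder at (15, 10) is absent (z outside [10.5, 15]); the cylinder at (-4, 11) is absent (z outside [10.5, 22]); Combining (union): only the 28.5×23.5 cube is present, so the union is just that shape — 1 connected region. The result has 1 disconnected region.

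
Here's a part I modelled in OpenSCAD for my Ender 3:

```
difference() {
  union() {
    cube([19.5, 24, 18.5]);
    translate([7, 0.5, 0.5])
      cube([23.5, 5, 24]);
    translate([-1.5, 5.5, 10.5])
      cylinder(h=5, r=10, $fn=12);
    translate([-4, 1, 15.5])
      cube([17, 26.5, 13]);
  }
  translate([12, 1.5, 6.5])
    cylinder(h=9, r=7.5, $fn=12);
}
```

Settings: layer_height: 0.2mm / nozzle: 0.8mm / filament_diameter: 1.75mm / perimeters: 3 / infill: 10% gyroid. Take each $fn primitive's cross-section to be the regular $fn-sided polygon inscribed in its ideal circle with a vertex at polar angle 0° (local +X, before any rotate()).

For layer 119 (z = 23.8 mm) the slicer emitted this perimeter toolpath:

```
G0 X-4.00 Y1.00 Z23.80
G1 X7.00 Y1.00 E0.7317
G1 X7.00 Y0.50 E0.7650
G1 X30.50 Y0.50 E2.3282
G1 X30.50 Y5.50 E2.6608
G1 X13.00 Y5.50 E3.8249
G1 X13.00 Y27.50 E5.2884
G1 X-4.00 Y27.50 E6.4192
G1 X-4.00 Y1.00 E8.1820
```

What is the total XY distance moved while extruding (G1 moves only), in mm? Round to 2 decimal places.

123.00 mm

Sum the Euclidean lengths of each G1 segment: total = 123.00 mm.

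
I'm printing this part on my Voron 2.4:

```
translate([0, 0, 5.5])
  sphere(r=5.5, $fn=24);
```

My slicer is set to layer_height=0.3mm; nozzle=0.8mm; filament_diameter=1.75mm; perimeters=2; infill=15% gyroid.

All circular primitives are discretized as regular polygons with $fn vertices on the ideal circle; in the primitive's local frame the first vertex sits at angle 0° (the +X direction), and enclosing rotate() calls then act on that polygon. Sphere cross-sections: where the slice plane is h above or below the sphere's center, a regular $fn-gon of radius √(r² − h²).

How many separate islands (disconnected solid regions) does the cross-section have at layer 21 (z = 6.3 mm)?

1

At z = 6.3 mm: the sphere: section is a regular 24-gon, circumradius = √(r²−h²) = √(5.5²−0.8²) = 5.442. Overall, the cross-section is a single solid region. Island count = 1.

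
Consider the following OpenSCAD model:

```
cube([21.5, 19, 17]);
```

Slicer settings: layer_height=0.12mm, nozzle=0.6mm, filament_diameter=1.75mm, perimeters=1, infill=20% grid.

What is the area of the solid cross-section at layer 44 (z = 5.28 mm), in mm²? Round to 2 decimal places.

At z = 5.28 mm: the cube is present — its section is the full 21.5×19 rectangle (area 408.50 mm²). Overall, the cross-section is a single solid region. Net area = 408.50 mm².

408.50 mm²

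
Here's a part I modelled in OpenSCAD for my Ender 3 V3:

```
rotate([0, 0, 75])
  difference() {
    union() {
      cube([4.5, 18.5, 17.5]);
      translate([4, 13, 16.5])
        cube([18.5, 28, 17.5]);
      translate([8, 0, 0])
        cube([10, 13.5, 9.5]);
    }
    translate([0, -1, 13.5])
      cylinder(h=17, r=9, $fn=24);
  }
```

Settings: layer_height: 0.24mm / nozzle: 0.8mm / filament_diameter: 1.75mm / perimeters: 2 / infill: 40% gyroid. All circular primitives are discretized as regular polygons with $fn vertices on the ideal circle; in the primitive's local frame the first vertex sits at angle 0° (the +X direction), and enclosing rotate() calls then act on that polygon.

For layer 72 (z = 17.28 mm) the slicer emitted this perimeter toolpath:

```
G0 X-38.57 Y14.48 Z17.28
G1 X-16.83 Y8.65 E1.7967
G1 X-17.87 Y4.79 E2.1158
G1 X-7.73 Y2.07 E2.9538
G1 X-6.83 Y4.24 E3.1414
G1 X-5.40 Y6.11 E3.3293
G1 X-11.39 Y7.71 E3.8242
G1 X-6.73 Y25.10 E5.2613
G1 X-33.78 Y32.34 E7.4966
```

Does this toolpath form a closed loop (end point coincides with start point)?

Start point (G0): (-38.57, 14.48). End point (last G1): the path does not return to the start — open.

no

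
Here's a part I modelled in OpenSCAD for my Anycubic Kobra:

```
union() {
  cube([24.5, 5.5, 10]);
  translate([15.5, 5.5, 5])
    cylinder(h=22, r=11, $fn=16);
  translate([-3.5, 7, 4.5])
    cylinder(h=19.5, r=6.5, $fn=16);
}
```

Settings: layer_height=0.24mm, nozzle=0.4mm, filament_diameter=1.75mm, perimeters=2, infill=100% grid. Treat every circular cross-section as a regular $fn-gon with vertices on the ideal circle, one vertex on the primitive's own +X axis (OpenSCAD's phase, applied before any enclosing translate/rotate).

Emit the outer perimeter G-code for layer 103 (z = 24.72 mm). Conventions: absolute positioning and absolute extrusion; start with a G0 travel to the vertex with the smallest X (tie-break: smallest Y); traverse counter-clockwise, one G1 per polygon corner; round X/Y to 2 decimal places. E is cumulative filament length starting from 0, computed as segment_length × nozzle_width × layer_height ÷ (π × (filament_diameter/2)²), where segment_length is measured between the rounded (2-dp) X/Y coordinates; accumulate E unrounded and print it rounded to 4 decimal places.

At z = 24.72 mm: the cube does not reach this height (z outside [0, 10]); the r=11 cylinder at (15.5, 5.5) gives a regular 16-gon of circumradius 11 (constant along its height); the cylinder at (-3.5, 7) is not intersected at this z (z outside [4.5, 24]); Merging all regions: only the r=11 cylinder at (15.5, 5.5) is present, so the union is just that shape — 1 connected region. The outline is a single polygon with 16 vertices. Extrusion per mm of travel: 0.4 × 0.24 / (π × 0.875²) = 0.039912. Accumulating E over each segment gives final E = 2.7407.

G0 X4.50 Y5.50 Z24.72
G1 X5.34 Y1.29 E0.1713
G1 X7.72 Y-2.28 E0.3426
G1 X11.29 Y-4.66 E0.5138
G1 X15.50 Y-5.50 E0.6852
G1 X19.71 Y-4.66 E0.8565
G1 X23.28 Y-2.28 E1.0278
G1 X25.66 Y1.29 E1.1990
G1 X26.50 Y5.50 E1.3704
G1 X25.66 Y9.71 E1.5417
G1 X23.28 Y13.28 E1.7129
G1 X19.71 Y15.66 E1.8842
G1 X15.50 Y16.50 E2.0555
G1 X11.29 Y15.66 E2.2269
G1 X7.72 Y13.28 E2.3981
G1 X5.34 Y9.71 E2.5694
G1 X4.50 Y5.50 E2.7407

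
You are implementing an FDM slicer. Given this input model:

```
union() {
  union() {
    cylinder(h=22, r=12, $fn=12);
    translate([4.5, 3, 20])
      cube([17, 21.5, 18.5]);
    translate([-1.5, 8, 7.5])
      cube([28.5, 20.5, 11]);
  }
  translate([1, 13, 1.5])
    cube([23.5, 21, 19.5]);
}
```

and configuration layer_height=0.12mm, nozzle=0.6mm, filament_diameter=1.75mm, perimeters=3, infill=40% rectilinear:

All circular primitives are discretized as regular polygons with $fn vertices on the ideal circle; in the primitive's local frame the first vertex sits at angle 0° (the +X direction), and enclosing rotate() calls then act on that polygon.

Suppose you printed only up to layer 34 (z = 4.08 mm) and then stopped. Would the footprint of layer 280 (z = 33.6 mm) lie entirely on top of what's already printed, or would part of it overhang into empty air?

part overhangs

Compare the two slices. At z = 4.08: the cylinder: section is a regular 12-gon, circumradius r=12 (area = (12/2)·12.000²·sin(360°/12) = 432.00 mm²); the cube at (4.5, 3) does not reach this height (z outside [20, 38.5]); the cube at (-1.5, 8) does not reach this height (z outside [7.5, 18.5]); Taking the union: only the r=12 cylinder is present, so the union is just that shape — area = 432.00 mm²; the cube at (1, 13) (footprint 23.5×21) is included at this height (area 493.50 mm²); Combining (union): the 2 present regions are separate (no shared area or edge), so areas and boundary lengths simply add and each stays a separate island — area = 925.50 mm². At z = 33.6: the cylinder is absent (z outside [0, 22]); the cube at (4.5, 3) is present — its section is the full 17×21.5 rectangle (area 365.50 mm²); the cube at (-1.5, 8) is not intersected at this z (z outside [7.5, 18.5]); Combining (union): only the 17×21.5 cube at (4.5, 3) is present, so the union is just that shape — area = 365.50 mm²; the cube at (1, 13) does not reach this height (z outside [1.5, 21]); Combining (union): only that combined region is present, so the union is just that shape — area = 365.50 mm². Checking containment: at z = 33.6 the cross-section extends beyond the z = 4.08 cross-section by about 134.58 mm².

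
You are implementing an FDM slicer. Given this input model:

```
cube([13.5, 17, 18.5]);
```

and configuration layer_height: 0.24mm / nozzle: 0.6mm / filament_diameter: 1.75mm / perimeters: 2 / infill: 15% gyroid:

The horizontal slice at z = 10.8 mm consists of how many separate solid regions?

At z = 10.8 mm: the cube (footprint 13.5×17) is included at this height. The result has 1 disconnected region.

1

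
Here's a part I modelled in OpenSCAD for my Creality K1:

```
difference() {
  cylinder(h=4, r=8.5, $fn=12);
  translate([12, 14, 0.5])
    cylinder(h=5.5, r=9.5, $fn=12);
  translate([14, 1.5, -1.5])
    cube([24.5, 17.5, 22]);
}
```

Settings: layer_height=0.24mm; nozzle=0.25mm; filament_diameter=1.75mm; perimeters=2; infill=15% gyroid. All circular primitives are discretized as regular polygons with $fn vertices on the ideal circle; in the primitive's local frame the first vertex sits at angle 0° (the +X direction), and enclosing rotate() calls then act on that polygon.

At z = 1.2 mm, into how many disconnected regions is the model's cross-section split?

1

At z = 1.2 mm: the r=8.5 cylinder contributes a regular 12-gon of circumradius 8.5; the r=9.5 cylinder at (12, 14) contributes a regular 12-gon of circumradius 9.5; the 24.5×17.5 cube at (14, 1.5) contributes its full rectangle; Subtracting the remaining from the first: starting from the r=8.5 cylinder, the r=9.5 cylinder at (12, 14) misses the remaining region (no effect); the 24.5×17.5 cube at (14, 1.5) misses the remaining region (no effect) — 1 connected region. The result has 1 disconnected region.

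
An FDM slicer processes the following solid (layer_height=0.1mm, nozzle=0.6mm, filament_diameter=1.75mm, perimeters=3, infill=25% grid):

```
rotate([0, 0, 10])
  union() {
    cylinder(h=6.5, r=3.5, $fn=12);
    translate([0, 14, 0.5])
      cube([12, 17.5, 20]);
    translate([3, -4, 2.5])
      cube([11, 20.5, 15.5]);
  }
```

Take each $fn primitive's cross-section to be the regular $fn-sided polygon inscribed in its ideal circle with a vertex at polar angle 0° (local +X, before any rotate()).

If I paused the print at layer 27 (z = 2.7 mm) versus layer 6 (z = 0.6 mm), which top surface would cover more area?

Layer 27 (z = 2.7): the r=3.5 cylinder contributes a regular 12-gon of circumradius 3.5 (area = (12/2)·3.500²·sin(360°/12) = 36.75 mm²); the cube at (0, 14) (footprint 12×17.5) is included at this height (area 210.00 mm²); the 11×20.5 cube at (3, -4) contributes its full rectangle (area 225.50 mm²); Combining (union): the regions partially overlap — summed areas 472.25 mm² minus the doubly-counted overlap 23.43 mm² gives 448.82 mm² — area = 448.82 mm²; (whole slice rotated 10° about Z — lengths, areas and connectivity unchanged). So its area = 448.82 mm². Layer 6 (z = 0.6): the r=3.5 cylinder gives a regular 12-gon of circumradius 3.5 (constant along its height) (area = (12/2)·3.500²·sin(360°/12) = 36.75 mm²); the 12×17.5 cube at (0, 14) contributes its full rectangle (area 210.00 mm²); the cube at (3, -4) is not intersected at this z (z outside [2.5, 18]); Merging all regions: the 2 present regions are separate (no shared area or edge), so areas and boundary lengths simply add and each stays a separate island — area = 246.75 mm²; (rotated 10° about Z; rotation is an isometry so areas/perimeters/island counts are preserved). So its area = 246.75 mm². Layer 27 is larger (448.82 vs 246.75 mm²).

layer 27 (z = 2.7 mm)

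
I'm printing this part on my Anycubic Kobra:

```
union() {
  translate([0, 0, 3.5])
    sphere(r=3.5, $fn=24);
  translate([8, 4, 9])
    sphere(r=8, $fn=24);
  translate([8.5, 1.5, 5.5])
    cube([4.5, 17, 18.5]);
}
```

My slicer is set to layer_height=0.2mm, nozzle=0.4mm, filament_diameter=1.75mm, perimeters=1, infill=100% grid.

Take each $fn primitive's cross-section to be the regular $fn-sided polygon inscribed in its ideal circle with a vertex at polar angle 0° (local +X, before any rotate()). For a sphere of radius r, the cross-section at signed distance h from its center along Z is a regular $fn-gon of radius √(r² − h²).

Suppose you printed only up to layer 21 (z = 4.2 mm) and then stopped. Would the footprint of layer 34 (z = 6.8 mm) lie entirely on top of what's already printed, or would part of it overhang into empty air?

Compare the two slices. At z = 4.2: the r=3.5 sphere contributes a regular 24-gon of circumradius √(3.5²−0.7²) = 3.429 (area = (24/2)·3.429²·sin(360°/24) = 36.52 mm²); the r=8 sphere at (8, 4) slices to a regular 24-gon of circumradius 6.400 (√(r²−h²) with h=4.8 from center) (area = (24/2)·6.400²·sin(360°/24) = 127.21 mm²); the cube at (8.5, 1.5) is absent (z outside [5.5, 24]); Taking the union: the regions partially overlap — summed areas 163.74 mm² minus the doubly-counted overlap 2.08 mm² gives 161.66 mm² — area = 161.66 mm². At z = 6.8: the sphere: section is a regular 24-gon, circumradius = √(r²−h²) = √(3.5²−3.3²) = 1.166 (area = (24/2)·1.166²·sin(360°/24) = 4.22 mm²); the r=8 sphere at (8, 4) contributes a regular 24-gon of circumradius √(8²−2.2²) = 7.692 (area = (24/2)·7.692²·sin(360°/24) = 183.74 mm²); the cube at (8.5, 1.5) (footprint 4.5×17) is included at this height (area 76.50 mm²); Merging all regions: the regions partially overlap — summed areas 264.46 mm² minus the doubly-counted overlap 42.72 mm² gives 221.75 mm² — area = 221.75 mm². Checking containment: at z = 6.8 the cross-section extends beyond the z = 4.2 cross-section by about 83.97 mm².

part overhangs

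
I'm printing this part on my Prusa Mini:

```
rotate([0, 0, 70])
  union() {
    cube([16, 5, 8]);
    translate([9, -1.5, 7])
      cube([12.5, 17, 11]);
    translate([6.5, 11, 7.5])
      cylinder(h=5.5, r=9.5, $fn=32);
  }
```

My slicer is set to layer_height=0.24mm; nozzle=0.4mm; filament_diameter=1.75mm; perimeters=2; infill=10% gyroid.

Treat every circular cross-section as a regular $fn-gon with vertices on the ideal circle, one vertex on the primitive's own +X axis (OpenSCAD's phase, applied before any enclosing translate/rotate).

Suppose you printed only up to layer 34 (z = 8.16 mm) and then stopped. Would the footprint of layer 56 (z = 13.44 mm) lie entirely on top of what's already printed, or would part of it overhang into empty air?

Compare the two slices. At z = 8.16: the cube is not intersected at this z (z outside [0, 8]); the cube at (9, -1.5) (footprint 12.5×17) is included at this height (area 212.50 mm²); the cylinder at (6.5, 11): section is a regular 32-gon, circumradius r=9.5 (area = (32/2)·9.500²·sin(360°/32) = 281.71 mm²); Merging all regions: the regions partially overlap — summed areas 494.21 mm² minus the doubly-counted overlap 76.73 mm² gives 417.48 mm² — area = 417.48 mm²; (whole slice rotated 70° about Z — lengths, areas and connectivity unchanged). At z = 13.44: the cube does not reach this height (z outside [0, 8]); the 12.5×17 cube at (9, -1.5) contributes its full rectangle (area 212.50 mm²); the cylinder at (6.5, 11) is not intersected at this z (z outside [7.5, 13]); Combining (union): only the 12.5×17 cube at (9, -1.5) is present, so the union is just that shape — area = 212.50 mm²; (whole slice rotated 70° about Z — lengths, areas and connectivity unchanged). Checking containment: the cross-section at z = 13.44 is a subset of the cross-section at z = 8.16.

entirely on top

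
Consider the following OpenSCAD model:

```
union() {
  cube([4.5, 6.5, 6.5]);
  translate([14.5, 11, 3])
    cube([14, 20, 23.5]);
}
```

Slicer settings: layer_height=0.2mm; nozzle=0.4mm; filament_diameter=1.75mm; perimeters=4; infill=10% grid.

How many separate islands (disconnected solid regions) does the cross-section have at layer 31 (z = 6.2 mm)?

2

At z = 6.2 mm: the cube (footprint 4.5×6.5) is included at this height; the cube at (14.5, 11) (footprint 14×20) is included at this height; Taking the union: the 2 present regions are separate (no shared area or edge), so areas and boundary lengths simply add and each stays a separate island — 2 connected regions. Overall, the cross-section has 2 separate islands. Island count = 2.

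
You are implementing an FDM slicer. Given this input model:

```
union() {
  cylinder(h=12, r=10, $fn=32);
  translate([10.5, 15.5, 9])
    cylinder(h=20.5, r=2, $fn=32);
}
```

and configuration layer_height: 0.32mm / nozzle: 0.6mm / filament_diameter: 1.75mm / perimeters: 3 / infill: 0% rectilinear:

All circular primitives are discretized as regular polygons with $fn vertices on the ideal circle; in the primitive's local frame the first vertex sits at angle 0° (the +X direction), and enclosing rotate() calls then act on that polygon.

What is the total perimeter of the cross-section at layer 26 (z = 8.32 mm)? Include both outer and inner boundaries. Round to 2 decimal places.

62.73 mm

At z = 8.32 mm: the r=10 cylinder gives a regular 32-gon of circumradius 10 (constant along its height) (perimeter = 2·32·10.000·sin(180°/32) = 62.73 mm); the cylinder at (10.5, 15.5) is not intersected at this z (z outside [9, 29.5]); Combining (union): only the r=10 cylinder is present, so the union is just that shape — boundary = 62.73 mm. Overall, the cross-section is a single solid region. Total boundary length (outer) = 62.73 mm.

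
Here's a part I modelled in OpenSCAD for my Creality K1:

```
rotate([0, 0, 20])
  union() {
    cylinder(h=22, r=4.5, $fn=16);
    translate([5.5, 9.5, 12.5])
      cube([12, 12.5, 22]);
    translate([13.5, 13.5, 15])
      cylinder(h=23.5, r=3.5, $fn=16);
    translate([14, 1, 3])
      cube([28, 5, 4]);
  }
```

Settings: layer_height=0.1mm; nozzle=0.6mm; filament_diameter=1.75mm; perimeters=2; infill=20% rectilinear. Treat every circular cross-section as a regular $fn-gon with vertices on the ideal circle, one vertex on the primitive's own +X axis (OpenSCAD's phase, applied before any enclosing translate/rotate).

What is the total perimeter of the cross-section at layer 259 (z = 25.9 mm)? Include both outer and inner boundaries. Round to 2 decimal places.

49.00 mm

At z = 25.9 mm: the cylinder does not reach this height (z outside [0, 22]); the 12×12.5 cube at (5.5, 9.5) contributes its full rectangle (perimeter 49.00 mm); the cylinder at (13.5, 13.5): section is a regular 16-gon, circumradius r=3.5 (perimeter = 2·16·3.500·sin(180°/16) = 21.85 mm); the cube at (14, 1) does not reach this height (z outside [3, 7]); Combining (union): the r=3.5 cylinder at (13.5, 13.5) lies entirely inside the 12×12.5 cube at (5.5, 9.5), so the union is just the 12×12.5 cube at (5.5, 9.5) — boundary = 49.00 mm; (whole slice rotated 20° about Z — lengths, areas and connectivity unchanged). Overall, the cross-section is a single solid region. Total boundary length (outer) = 49.00 mm.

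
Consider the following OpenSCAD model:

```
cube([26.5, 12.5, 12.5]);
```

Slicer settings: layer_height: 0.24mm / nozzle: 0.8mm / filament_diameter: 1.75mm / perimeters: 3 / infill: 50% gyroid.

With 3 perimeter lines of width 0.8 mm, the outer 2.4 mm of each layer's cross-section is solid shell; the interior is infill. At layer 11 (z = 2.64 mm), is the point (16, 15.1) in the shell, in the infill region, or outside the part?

outside

At z = 2.64 mm: the cube is present — its section is the full 26.5×12.5 rectangle. Overall, the cross-section is a single solid region. The nearest boundary edge runs (26.50, 12.50)→(0.00, 12.50); distance from the point to it = 2.60 mm. The point is not inside any of the regions above, so it lies outside the cross-section (2.60 mm from the nearest boundary).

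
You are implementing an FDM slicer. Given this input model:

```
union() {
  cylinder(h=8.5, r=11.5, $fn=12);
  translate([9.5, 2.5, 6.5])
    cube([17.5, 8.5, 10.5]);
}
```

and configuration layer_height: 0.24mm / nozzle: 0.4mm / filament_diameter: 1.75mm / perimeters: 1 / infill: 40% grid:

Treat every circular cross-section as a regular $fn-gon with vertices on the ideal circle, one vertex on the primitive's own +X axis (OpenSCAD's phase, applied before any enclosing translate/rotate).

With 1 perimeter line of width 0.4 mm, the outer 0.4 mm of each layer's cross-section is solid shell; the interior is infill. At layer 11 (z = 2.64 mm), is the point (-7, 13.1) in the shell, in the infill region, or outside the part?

outside

At z = 2.64 mm: the cylinder: section is a regular 12-gon, circumradius r=11.5; the cube at (9.5, 2.5) is not intersected at this z (z outside [6.5, 17]); Combining (union): only the r=11.5 cylinder is present, so the union is just that shape — 1 connected region. Overall, the cross-section is a single solid region. The nearest boundary edge runs (0.00, 11.50)→(-5.75, 9.96); distance from the point to it = 3.38 mm. The point is not inside any of the regions above, so it lies outside the cross-section (3.38 mm from the nearest boundary).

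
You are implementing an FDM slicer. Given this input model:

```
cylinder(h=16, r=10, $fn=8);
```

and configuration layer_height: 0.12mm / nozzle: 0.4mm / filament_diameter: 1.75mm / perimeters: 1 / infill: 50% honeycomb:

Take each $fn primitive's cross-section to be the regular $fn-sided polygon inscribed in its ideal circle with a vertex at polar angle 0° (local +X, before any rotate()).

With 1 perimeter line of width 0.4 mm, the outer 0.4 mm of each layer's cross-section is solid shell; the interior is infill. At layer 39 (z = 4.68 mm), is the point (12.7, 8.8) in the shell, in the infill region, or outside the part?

At z = 4.68 mm: the r=10 cylinder contributes a regular 8-gon of circumradius 10. Overall, the cross-section is a single solid region. The nearest boundary edge runs (10.00, 0.00)→(7.07, 7.07); distance from the point to it = 5.86 mm. The point is not inside any of the regions above, so it lies outside the cross-section (5.86 mm from the nearest boundary).

outside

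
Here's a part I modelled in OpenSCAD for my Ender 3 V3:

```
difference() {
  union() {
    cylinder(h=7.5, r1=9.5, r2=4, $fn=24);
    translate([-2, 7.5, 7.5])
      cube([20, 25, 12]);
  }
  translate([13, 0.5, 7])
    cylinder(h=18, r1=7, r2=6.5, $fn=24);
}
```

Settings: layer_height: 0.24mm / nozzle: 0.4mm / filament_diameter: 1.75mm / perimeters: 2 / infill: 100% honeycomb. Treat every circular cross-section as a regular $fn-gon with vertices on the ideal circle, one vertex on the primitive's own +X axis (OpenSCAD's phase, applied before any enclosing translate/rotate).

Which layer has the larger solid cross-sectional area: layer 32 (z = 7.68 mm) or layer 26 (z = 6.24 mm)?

layer 32 (z = 7.68 mm)

Layer 32 (z = 7.68): the cone is not intersected at this z (z outside [0, 7.5]); the cube at (-2, 7.5) (footprint 20×25) is included at this height (area 500.00 mm²); Combining (union): only the 20×25 cube at (-2, 7.5) is present, so the union is just that shape — area = 500.00 mm²; the cone at (13, 0.5) (r1=7→r2=6.5) has section circumradius 6.981 here — a regular 24-gon (area = (24/2)·6.981²·sin(360°/24) = 151.37 mm²); Subtracting the remaining from the first: starting from that combined region (500.00 mm²), the cone at (13, 0.5) misses the remaining region (no effect) — area = 500.00 mm². So its area = 500.00 mm². Layer 26 (z = 6.24): the cone contributes a regular 24-gon of circumradius 4.924 (interpolated between r1=9.5 and r2=4 at t=0.832) (area = (24/2)·4.924²·sin(360°/24) = 75.30 mm²); the cube at (-2, 7.5) is not intersected at this z (z outside [7.5, 19.5]); Taking the union: only the cone is present, so the union is just that shape — area = 75.30 mm²; the cone at (13, 0.5) is absent (z outside [7, 25]); Taking the first minus the rest: none of the subtracted shapes is present at this height, so that combined region is unchanged — area = 75.30 mm². So its area = 75.30 mm². Layer 32 is larger (500.00 vs 75.30 mm²).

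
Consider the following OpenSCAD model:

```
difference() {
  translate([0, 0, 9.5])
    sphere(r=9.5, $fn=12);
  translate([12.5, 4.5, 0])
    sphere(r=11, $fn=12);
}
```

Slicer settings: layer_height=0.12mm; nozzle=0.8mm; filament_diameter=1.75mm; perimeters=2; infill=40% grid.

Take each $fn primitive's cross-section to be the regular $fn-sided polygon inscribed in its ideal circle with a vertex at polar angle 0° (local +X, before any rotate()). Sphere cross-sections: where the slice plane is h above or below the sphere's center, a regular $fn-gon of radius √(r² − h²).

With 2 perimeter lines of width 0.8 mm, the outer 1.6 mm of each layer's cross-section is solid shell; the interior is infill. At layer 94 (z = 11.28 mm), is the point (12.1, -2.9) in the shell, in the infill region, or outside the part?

At z = 11.28 mm: the sphere: section is a regular 12-gon, circumradius = √(r²−h²) = √(9.5²−1.78²) = 9.332; the sphere at (12.5, 4.5) is absent (|z−center|=11.280 > r=11); Taking the first minus the rest: none of the subtracted shapes is present at this height, so the r=9.5 sphere is unchanged — 1 connected region. Overall, the cross-section is a single solid region. The nearest boundary edge runs (8.08, -4.67)→(9.33, 0.00); distance from the point to it = 3.42 mm. The point is not inside any of the regions above, so it lies outside the cross-section (3.42 mm from the nearest boundary).

outside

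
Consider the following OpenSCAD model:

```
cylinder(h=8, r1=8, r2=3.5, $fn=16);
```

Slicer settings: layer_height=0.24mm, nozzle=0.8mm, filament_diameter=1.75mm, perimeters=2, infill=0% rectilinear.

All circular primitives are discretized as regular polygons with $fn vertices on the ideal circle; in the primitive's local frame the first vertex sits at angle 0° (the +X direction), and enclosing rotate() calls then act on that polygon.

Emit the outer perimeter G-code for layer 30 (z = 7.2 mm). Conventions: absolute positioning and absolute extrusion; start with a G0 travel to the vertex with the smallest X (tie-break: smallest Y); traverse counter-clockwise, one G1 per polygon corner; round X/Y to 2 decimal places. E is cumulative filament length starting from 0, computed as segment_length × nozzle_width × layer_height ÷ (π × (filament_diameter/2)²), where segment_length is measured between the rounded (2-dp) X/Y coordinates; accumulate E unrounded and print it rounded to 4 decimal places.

G0 X-3.95 Y0.00 Z7.20
G1 X-3.65 Y-1.51 E0.1229
G1 X-2.79 Y-2.79 E0.2460
G1 X-1.51 Y-3.65 E0.3691
G1 X0.00 Y-3.95 E0.4920
G1 X1.51 Y-3.65 E0.6149
G1 X2.79 Y-2.79 E0.7380
G1 X3.65 Y-1.51 E0.8611
G1 X3.95 Y0.00 E0.9839
G1 X3.65 Y1.51 E1.1068
G1 X2.79 Y2.79 E1.2299
G1 X1.51 Y3.65 E1.3530
G1 X0.00 Y3.95 E1.4759
G1 X-1.51 Y3.65 E1.5988
G1 X-2.79 Y2.79 E1.7219
G1 X-3.65 Y1.51 E1.8450
G1 X-3.95 Y0.00 E1.9679

At z = 7.2 mm: the cone: at t=0.900 of its height the radius interpolates to r₁+(r₂−r₁)t = 3.950, giving a regular 16-gon of that circumradius. The outline is a single polygon with 16 vertices. Extrusion per mm of travel: 0.8 × 0.24 / (π × 0.875²) = 0.079824. Accumulating E over each segment gives final E = 1.9679.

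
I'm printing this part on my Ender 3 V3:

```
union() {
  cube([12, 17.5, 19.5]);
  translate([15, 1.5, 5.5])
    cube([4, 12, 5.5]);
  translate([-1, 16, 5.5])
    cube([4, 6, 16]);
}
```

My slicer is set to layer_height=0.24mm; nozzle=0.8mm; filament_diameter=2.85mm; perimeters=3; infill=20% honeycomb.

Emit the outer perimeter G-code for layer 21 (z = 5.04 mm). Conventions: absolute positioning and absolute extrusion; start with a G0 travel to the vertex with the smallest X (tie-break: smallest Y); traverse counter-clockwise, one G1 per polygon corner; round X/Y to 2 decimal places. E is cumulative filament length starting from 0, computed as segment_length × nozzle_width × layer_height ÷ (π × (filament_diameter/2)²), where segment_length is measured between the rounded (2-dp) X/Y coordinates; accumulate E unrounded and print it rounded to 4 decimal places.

At z = 5.04 mm: the 12×17.5 cube contributes its full rectangle; the cube at (15, 1.5) is absent (z outside [5.5, 11]); the cube at (-1, 16) is not intersected at this z (z outside [5.5, 21.5]); Combining (union): only the 12×17.5 cube is present, so the union is just that shape — 1 connected region. The outline is a single polygon with 4 vertices. Extrusion per mm of travel: 0.8 × 0.24 / (π × 1.425²) = 0.030097. Accumulating E over each segment gives final E = 1.7757.

G0 X0.00 Y0.00 Z5.04
G1 X12.00 Y0.00 E0.3612
G1 X12.00 Y17.50 E0.8879
G1 X0.00 Y17.50 E1.2490
G1 X0.00 Y0.00 E1.7757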